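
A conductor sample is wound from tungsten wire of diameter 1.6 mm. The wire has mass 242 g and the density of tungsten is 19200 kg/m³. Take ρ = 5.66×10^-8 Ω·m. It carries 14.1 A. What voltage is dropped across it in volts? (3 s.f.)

2.49 V

A = π(d/2)² = π(8.0000e-04 m)² = 2.0106e-06 m²
L = m/(density·A) = 0.242/(19200×2.0106e-06) = 6.269 m
R = ρL/A = (5.66×10^-8)(6.269)/(2.0106e-06) = 0.1765 Ω
V = IR = 14.1 × 0.1765 = 2.49 V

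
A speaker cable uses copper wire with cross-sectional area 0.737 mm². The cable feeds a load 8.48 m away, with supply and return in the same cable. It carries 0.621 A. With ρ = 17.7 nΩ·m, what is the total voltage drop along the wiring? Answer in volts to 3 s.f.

0.253 V

ρ = 17.7 nΩ·m = 1.77×10^-8 Ω·m
A = 0.737 mm² = 7.370e-07 m²
Total conductor length (both ways) L = 2 × 8.48 = 16.96 m
R = ρL/A = (1.77×10^-8)(16.96)/(7.370e-07) = 0.4073 Ω
V = IR = 0.621 × 0.4073 = 0.253 V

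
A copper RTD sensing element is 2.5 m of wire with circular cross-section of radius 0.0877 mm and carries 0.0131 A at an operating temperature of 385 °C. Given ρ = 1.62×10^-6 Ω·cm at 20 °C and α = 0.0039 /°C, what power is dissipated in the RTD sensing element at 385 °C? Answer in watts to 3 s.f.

6.97×10^-4 W

ρ = 1.62×10^-6 Ω·cm = 1.62×10^-8 Ω·m
A = πr² = π(8.7700e-05 m)² = 2.416e-08 m²
R₍20₎ = ρL/A = (1.62×10^-8)(2.5)/(2.416e-08) = 1.676 Ω
R₍385₎ = R₍20₎(1 + αΔT) = 1.676 × (1 + 0.0039×365) = 4.062 Ω
P = I²R = (0.0131)² × 4.062 = 6.97×10^-4 W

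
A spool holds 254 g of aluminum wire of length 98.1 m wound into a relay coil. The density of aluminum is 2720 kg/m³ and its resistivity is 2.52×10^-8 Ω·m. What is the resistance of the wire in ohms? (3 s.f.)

A = m/(density·L) = 0.254/(2720×98.1) = 9.5191e-07 m²
R = ρL/A = (2.52×10^-8)(98.1)/(9.5191e-07) = 2.60 Ω

2.60 Ω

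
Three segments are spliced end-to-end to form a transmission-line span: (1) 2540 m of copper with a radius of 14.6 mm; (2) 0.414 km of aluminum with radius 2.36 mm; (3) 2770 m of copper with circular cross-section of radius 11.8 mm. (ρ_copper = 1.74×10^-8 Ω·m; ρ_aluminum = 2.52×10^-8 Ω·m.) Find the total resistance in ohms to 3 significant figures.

0.772 Ω

Seg 1: A = πr² = π(1.4600e-02 m)² = 6.697e-04 m²
R_1 = (1.74×10^-8)(2540)/(6.697e-04) = 0.066 Ω
Seg 2: A = πr² = π(2.3600e-03 m)² = 1.750e-05 m²
R_2 = (2.52×10^-8)(414)/(1.750e-05) = 0.5962 Ω
Seg 3: A = πr² = π(1.1800e-02 m)² = 4.374e-04 m²
R_3 = (1.74×10^-8)(2770)/(4.374e-04) = 0.1102 Ω
R_total = R_1 + R_2 + R_3 = 0.772 Ω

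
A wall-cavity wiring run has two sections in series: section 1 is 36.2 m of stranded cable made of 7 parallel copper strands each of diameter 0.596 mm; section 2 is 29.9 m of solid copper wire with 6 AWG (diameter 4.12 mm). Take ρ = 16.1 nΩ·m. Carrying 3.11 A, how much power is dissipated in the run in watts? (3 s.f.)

3.24 W

ρ = 16.1 nΩ·m = 1.61×10^-8 Ω·m
Section 1: A_strand = π(2.9800e-04)² = 2.790e-07 m²; R₁ = ρL/(N·A_s) = (1.61×10^-8)(36.2)/(7×2.790e-07) = 0.2984 Ω
Section 2: A = π(4.12/2 mm)² = π(2.0600e-03 m)² = 1.333e-05 m²
R₂ = (1.61×10^-8)(29.9)/(1.333e-05) = 0.03611 Ω
R = R₁ + R₂ = 0.3345 Ω
P = I²R = (3.11)² × 0.3345 = 3.24 W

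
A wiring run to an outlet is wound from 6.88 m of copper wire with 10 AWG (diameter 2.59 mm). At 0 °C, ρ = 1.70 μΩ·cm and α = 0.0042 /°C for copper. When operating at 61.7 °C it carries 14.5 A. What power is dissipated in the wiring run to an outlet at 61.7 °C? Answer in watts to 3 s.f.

5.88 W

ρ = 1.70 μΩ·cm = 1.70×10^-8 Ω·m
A = π(2.59/2 mm)² = π(1.2950e-03 m)² = 5.269e-06 m²
R₍0₎ = ρL/A = (1.70×10^-8)(6.88)/(5.269e-06) = 0.0222 Ω
R₍61.7₎ = R₍0₎(1 + αΔT) = 0.0222 × (1 + 0.0042×61.7) = 0.02795 Ω
P = I²R = (14.5)² × 0.02795 = 5.88 W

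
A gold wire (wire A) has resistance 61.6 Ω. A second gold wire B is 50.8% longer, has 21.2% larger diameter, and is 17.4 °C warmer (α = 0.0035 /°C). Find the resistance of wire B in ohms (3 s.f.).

67.1 Ω

R ∝ ρL/d² with ρ ∝ (1+αΔT), so R_B/R_A = (1 + 50.8/100) × (1 + 21.2/100)⁻² × (1 + 0.0035×17.4)
= 1.508 × 0.6808 × 1.061 = 1.089
R_B = 1.089 × 61.6 = 67.1 Ω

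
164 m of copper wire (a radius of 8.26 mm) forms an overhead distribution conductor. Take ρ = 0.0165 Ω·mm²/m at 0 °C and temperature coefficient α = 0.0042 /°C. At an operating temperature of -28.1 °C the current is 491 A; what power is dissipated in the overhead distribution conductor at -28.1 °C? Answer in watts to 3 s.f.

2680 W

ρ = 0.0165 Ω·mm²/m = 1.65×10^-8 Ω·m
A = πr² = π(8.2600e-03 m)² = 2.143e-04 m²
R₍0₎ = ρL/A = (1.65×10^-8)(164)/(2.143e-04) = 0.01262 Ω
R₍-28.1₎ = R₍0₎(1 + αΔT) = 0.01262 × (1 + 0.0042×-28.1) = 0.01113 Ω
P = I²R = (491)² × 0.01113 = 2680 W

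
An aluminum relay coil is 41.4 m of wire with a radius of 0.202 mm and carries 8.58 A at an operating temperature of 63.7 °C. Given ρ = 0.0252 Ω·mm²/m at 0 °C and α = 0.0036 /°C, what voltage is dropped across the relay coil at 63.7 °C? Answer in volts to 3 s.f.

ρ = 0.0252 Ω·mm²/m = 2.52×10^-8 Ω·m
A = πr² = π(2.0200e-04 m)² = 1.282e-07 m²
R₍0₎ = ρL/A = (2.52×10^-8)(41.4)/(1.282e-07) = 8.139 Ω
R₍63.7₎ = R₍0₎(1 + αΔT) = 8.139 × (1 + 0.0036×63.7) = 10 Ω
V = IR = 8.58 × 10 = 85.8 V

85.8 V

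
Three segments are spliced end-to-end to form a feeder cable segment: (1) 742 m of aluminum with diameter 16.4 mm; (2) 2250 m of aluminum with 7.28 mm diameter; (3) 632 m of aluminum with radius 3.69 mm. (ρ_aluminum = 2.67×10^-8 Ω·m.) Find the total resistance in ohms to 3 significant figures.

1.93 Ω

Seg 1: A = π(d/2)² = π(8.2000e-03 m)² = 2.112e-04 m²
R_1 = (2.67×10^-8)(742)/(2.112e-04) = 0.09379 Ω
Seg 2: A = π(d/2)² = π(3.6400e-03 m)² = 4.162e-05 m²
R_2 = (2.67×10^-8)(2250)/(4.162e-05) = 1.443 Ω
Seg 3: A = πr² = π(3.6900e-03 m)² = 4.278e-05 m²
R_3 = (2.67×10^-8)(632)/(4.278e-05) = 0.3945 Ω
R_total = R_1 + R_2 + R_3 = 1.93 Ω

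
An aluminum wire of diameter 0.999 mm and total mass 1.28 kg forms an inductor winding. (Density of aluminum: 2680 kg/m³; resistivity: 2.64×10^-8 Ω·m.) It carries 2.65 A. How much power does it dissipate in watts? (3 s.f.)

A = π(d/2)² = π(4.9950e-04 m)² = 7.8383e-07 m²
L = m/(density·A) = 1.28/(2680×7.8383e-07) = 609.3 m
R = ρL/A = (2.64×10^-8)(609.3)/(7.8383e-07) = 20.52 Ω
P = I²R = (2.65)² × 20.52 = 144 W

144 W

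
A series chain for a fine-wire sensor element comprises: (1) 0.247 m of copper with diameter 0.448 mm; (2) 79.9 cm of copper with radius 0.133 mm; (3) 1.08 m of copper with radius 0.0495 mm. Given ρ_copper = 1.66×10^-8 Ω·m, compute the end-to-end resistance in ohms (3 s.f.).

2.59 Ω

Seg 1: A = π(d/2)² = π(2.2400e-04 m)² = 1.576e-07 m²
R_1 = (1.66×10^-8)(0.247)/(1.576e-07) = 0.02601 Ω
Seg 2: A = πr² = π(1.3300e-04 m)² = 5.557e-08 m²
R_2 = (1.66×10^-8)(0.799)/(5.557e-08) = 0.2387 Ω
Seg 3: A = πr² = π(4.9500e-05 m)² = 7.698e-09 m²
R_3 = (1.66×10^-8)(1.08)/(7.698e-09) = 2.329 Ω
R_total = R_1 + R_2 + R_3 = 2.59 Ω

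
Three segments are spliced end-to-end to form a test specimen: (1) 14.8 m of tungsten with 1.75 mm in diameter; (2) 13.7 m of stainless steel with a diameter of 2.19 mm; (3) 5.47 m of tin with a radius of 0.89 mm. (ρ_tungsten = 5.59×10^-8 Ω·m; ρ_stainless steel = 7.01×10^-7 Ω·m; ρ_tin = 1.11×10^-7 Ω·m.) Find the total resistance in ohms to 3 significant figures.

Seg 1: A = π(d/2)² = π(8.7500e-04 m)² = 2.405e-06 m²
R_1 = (5.59×10^-8)(14.8)/(2.405e-06) = 0.344 Ω
Seg 2: A = π(d/2)² = π(1.0950e-03 m)² = 3.767e-06 m²
R_2 = (7.01×10^-7)(13.7)/(3.767e-06) = 2.55 Ω
Seg 3: A = πr² = π(8.9000e-04 m)² = 2.488e-06 m²
R_3 = (1.11×10^-7)(5.47)/(2.488e-06) = 0.244 Ω
R_total = R_1 + R_2 + R_3 = 3.14 Ω

3.14 Ω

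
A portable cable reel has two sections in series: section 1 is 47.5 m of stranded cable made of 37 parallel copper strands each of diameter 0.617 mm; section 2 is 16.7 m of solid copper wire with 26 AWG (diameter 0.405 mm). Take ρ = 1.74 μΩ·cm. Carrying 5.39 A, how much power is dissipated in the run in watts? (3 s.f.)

67.7 W

ρ = 1.74 μΩ·cm = 1.74×10^-8 Ω·m
Section 1: A_strand = π(3.0850e-04)² = 2.990e-07 m²; R₁ = ρL/(N·A_s) = (1.74×10^-8)(47.5)/(37×2.990e-07) = 0.07471 Ω
Section 2: A = π(0.405/2 mm)² = π(2.0250e-04 m)² = 1.288e-07 m²
R₂ = (1.74×10^-8)(16.7)/(1.288e-07) = 2.256 Ω
R = R₁ + R₂ = 2.33 Ω
P = I²R = (5.39)² × 2.33 = 67.7 W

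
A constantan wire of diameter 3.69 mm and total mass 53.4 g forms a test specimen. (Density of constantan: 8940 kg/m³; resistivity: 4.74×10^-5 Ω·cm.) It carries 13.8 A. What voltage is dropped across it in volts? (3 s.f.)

0.342 V

ρ = 4.74×10^-5 Ω·cm = 4.74×10^-7 Ω·m
A = π(d/2)² = π(1.8450e-03 m)² = 1.0694e-05 m²
L = m/(density·A) = 0.0534/(8940×1.0694e-05) = 0.5585 m
R = ρL/A = (4.74×10^-7)(0.5585)/(1.0694e-05) = 0.02476 Ω
V = IR = 13.8 × 0.02476 = 0.342 V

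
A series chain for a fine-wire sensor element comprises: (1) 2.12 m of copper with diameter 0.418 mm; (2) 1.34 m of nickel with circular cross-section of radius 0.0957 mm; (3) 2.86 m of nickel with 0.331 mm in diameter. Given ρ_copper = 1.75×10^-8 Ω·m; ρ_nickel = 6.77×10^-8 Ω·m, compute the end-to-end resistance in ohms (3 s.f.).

5.67 Ω

Seg 1: A = π(d/2)² = π(2.0900e-04 m)² = 1.372e-07 m²
R_1 = (1.75×10^-8)(2.12)/(1.372e-07) = 0.2704 Ω
Seg 2: A = πr² = π(9.5700e-05 m)² = 2.877e-08 m²
R_2 = (6.77×10^-8)(1.34)/(2.877e-08) = 3.153 Ω
Seg 3: A = π(d/2)² = π(1.6550e-04 m)² = 8.605e-08 m²
R_3 = (6.77×10^-8)(2.86)/(8.605e-08) = 2.25 Ω
R_total = R_1 + R_2 + R_3 = 5.67 Ω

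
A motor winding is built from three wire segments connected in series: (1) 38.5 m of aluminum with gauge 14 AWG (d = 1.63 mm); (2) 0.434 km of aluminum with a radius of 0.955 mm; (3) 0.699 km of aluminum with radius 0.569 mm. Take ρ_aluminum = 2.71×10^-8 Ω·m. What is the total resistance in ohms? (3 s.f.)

Seg 1: A = π(1.63/2 mm)² = π(8.1500e-04 m)² = 2.087e-06 m²
R_1 = (2.71×10^-8)(38.5)/(2.087e-06) = 0.5 Ω
Seg 2: A = πr² = π(9.5500e-04 m)² = 2.865e-06 m²
R_2 = (2.71×10^-8)(434)/(2.865e-06) = 4.105 Ω
Seg 3: A = πr² = π(5.6900e-04 m)² = 1.017e-06 m²
R_3 = (2.71×10^-8)(699)/(1.017e-06) = 18.62 Ω
R_total = R_1 + R_2 + R_3 = 23.2 Ω

23.2 Ω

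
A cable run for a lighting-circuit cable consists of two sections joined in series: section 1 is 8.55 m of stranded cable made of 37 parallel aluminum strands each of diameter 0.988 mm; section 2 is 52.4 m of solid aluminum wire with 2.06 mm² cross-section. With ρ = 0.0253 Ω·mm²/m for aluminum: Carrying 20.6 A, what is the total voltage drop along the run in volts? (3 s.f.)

13.4 V

ρ = 0.0253 Ω·mm²/m = 2.53×10^-8 Ω·m
Section 1: A_strand = π(4.9400e-04)² = 7.667e-07 m²; R₁ = ρL/(N·A_s) = (2.53×10^-8)(8.55)/(37×7.667e-07) = 0.007626 Ω
Section 2: A = 2.06 mm² = 2.060e-06 m²
R₂ = (2.53×10^-8)(52.4)/(2.060e-06) = 0.6436 Ω
R = R₁ + R₂ = 0.6512 Ω
V = IR = 20.6 × 0.6512 = 13.4 V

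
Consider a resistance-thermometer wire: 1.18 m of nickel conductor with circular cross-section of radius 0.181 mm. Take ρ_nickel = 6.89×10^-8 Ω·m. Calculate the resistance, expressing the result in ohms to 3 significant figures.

0.790 Ω

A = πr² = π(1.8100e-04 m)² = 1.029e-07 m²
R = ρL/A = (6.89×10^-8)(1.18 m)/(1.029e-07 m²) = 0.790 Ω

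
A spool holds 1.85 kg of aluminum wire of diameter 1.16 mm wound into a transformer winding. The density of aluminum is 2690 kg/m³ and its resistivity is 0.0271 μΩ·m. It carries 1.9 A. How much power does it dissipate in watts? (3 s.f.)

60.2 W

ρ = 0.0271 μΩ·m = 2.71×10^-8 Ω·m
A = π(d/2)² = π(5.8000e-04 m)² = 1.0568e-06 m²
L = m/(density·A) = 1.85/(2690×1.0568e-06) = 650.7 m
R = ρL/A = (2.71×10^-8)(650.7)/(1.0568e-06) = 16.69 Ω
P = I²R = (1.9)² × 16.69 = 60.2 W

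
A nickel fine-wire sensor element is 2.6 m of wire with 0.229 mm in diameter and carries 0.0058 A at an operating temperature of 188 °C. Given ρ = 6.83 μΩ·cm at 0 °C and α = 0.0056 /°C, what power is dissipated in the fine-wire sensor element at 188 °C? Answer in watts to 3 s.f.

ρ = 6.83 μΩ·cm = 6.83×10^-8 Ω·m
A = π(d/2)² = π(1.1450e-04 m)² = 4.119e-08 m²
R₍0₎ = ρL/A = (6.83×10^-8)(2.6)/(4.119e-08) = 4.312 Ω
R₍188₎ = R₍0₎(1 + αΔT) = 4.312 × (1 + 0.0056×188) = 8.851 Ω
P = I²R = (0.0058)² × 8.851 = 2.98×10^-4 W

2.98×10^-4 W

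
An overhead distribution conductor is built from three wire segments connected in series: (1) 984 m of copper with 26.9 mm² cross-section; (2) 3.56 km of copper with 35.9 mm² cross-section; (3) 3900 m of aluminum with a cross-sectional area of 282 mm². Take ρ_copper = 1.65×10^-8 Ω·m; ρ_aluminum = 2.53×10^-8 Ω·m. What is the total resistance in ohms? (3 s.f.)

2.59 Ω

Seg 1: A = 26.9 mm² = 2.690e-05 m²
R_1 = (1.65×10^-8)(984)/(2.690e-05) = 0.6036 Ω
Seg 2: A = 35.9 mm² = 3.590e-05 m²
R_2 = (1.65×10^-8)(3560)/(3.590e-05) = 1.636 Ω
Seg 3: A = 282 mm² = 2.820e-04 m²
R_3 = (2.53×10^-8)(3900)/(2.820e-04) = 0.3499 Ω
R_total = R_1 + R_2 + R_3 = 2.59 Ω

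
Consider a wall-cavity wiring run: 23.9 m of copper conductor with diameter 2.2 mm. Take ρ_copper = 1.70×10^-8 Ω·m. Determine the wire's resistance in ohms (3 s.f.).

0.107 Ω

A = π(d/2)² = π(1.1000e-03 m)² = 3.801e-06 m²
R = ρL/A = (1.70×10^-8)(23.9 m)/(3.801e-06 m²) = 0.107 Ω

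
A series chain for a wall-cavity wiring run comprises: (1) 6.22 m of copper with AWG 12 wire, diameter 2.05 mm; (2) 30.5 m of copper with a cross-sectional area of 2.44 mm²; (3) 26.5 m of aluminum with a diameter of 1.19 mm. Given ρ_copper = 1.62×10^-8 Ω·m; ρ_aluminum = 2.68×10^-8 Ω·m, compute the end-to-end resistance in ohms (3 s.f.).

0.872 Ω

Seg 1: A = π(2.05/2 mm)² = π(1.0250e-03 m)² = 3.301e-06 m²
R_1 = (1.62×10^-8)(6.22)/(3.301e-06) = 0.03053 Ω
Seg 2: A = 2.44 mm² = 2.440e-06 m²
R_2 = (1.62×10^-8)(30.5)/(2.440e-06) = 0.2025 Ω
Seg 3: A = π(d/2)² = π(5.9500e-04 m)² = 1.112e-06 m²
R_3 = (2.68×10^-8)(26.5)/(1.112e-06) = 0.6386 Ω
R_total = R_1 + R_2 + R_3 = 0.872 Ω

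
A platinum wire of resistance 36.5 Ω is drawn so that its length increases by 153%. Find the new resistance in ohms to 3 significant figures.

k = 1 + 153/100 = 2.53; volume constant ⇒ A' = A/k, so R' = k²R.
R' = 6.401 × 36.5 = 234 Ω

234 Ω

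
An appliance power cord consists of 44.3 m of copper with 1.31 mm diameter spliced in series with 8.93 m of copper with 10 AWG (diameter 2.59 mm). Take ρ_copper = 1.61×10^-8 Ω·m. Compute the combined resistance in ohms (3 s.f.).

Segment 1: A = π(d/2)² = π(6.5500e-04 m)² = 1.348e-06 m²
R₁ = ρL/A = (1.61×10^-8)(44.3)/(1.348e-06) = 0.5292 Ω
Segment 2: A = π(2.59/2 mm)² = π(1.2950e-03 m)² = 5.269e-06 m²
R₂ = (1.61×10^-8)(8.93)/(5.269e-06) = 0.02729 Ω
R = R₁ + R₂ = 0.556 Ω

0.556 Ω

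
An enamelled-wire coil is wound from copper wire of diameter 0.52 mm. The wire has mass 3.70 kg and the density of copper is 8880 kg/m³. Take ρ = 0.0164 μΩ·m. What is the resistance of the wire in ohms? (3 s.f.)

152 Ω

ρ = 0.0164 μΩ·m = 1.64×10^-8 Ω·m
A = π(d/2)² = π(2.6000e-04 m)² = 2.1237e-07 m²
L = m/(density·A) = 3.7/(8880×2.1237e-07) = 1962 m
R = ρL/A = (1.64×10^-8)(1962)/(2.1237e-07) = 152 Ω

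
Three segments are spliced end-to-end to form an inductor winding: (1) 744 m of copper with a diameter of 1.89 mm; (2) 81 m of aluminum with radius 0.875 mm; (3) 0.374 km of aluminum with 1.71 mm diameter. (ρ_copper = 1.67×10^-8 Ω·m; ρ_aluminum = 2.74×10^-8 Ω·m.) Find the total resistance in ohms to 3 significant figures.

9.81 Ω

Seg 1: A = π(d/2)² = π(9.4500e-04 m)² = 2.806e-06 m²
R_1 = (1.67×10^-8)(744)/(2.806e-06) = 4.429 Ω
Seg 2: A = πr² = π(8.7500e-04 m)² = 2.405e-06 m²
R_2 = (2.74×10^-8)(81)/(2.405e-06) = 0.9227 Ω
Seg 3: A = π(d/2)² = π(8.5500e-04 m)² = 2.297e-06 m²
R_3 = (2.74×10^-8)(374)/(2.297e-06) = 4.462 Ω
R_total = R_1 + R_2 + R_3 = 9.81 Ω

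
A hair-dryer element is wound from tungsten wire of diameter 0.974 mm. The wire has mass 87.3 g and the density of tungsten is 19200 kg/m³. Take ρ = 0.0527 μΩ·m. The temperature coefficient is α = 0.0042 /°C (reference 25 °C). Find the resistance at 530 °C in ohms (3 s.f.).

1.35 Ω

ρ = 0.0527 μΩ·m = 5.27×10^-8 Ω·m
A = π(d/2)² = π(4.8700e-04 m)² = 7.4509e-07 m²
L = m/(density·A) = 0.0873/(19200×7.4509e-07) = 6.102 m
R = ρL/A = (5.27×10^-8)(6.102)/(7.4509e-07) = 0.4316 Ω
R(530 °C) = 0.4316 × (1 + 0.0042×505) = 1.35 Ω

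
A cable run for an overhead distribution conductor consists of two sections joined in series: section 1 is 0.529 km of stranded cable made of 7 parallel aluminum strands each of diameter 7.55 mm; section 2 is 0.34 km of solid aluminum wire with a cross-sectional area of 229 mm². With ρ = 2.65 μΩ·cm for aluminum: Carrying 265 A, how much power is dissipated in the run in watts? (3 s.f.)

5900 W

ρ = 2.65 μΩ·cm = 2.65×10^-8 Ω·m
Section 1: A_strand = π(3.7750e-03)² = 4.477e-05 m²; R₁ = ρL/(N·A_s) = (2.65×10^-8)(529)/(7×4.477e-05) = 0.04473 Ω
Section 2: A = 229 mm² = 2.290e-04 m²
R₂ = (2.65×10^-8)(340)/(2.290e-04) = 0.03934 Ω
R = R₁ + R₂ = 0.08408 Ω
P = I²R = (265)² × 0.08408 = 5900 W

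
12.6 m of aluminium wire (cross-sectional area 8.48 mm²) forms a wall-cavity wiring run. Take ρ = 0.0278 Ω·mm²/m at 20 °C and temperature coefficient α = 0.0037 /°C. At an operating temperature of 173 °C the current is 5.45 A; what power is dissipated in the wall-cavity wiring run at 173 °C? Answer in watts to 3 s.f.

ρ = 0.0278 Ω·mm²/m = 2.78×10^-8 Ω·m
A = 8.48 mm² = 8.480e-06 m²
R₍20₎ = ρL/A = (2.78×10^-8)(12.6)/(8.480e-06) = 0.04131 Ω
R₍173₎ = R₍20₎(1 + αΔT) = 0.04131 × (1 + 0.0037×153) = 0.06469 Ω
P = I²R = (5.45)² × 0.06469 = 1.92 W

1.92 W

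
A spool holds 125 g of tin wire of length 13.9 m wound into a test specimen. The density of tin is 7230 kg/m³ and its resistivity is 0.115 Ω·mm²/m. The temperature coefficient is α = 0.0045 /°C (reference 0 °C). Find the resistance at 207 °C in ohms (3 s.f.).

ρ = 0.115 Ω·mm²/m = 1.15×10^-7 Ω·m
A = m/(density·L) = 0.125/(7230×13.9) = 1.2438e-06 m²
R = ρL/A = (1.15×10^-7)(13.9)/(1.2438e-06) = 1.285 Ω
R(207 °C) = 1.285 × (1 + 0.0045×207) = 2.48 Ω

2.48 Ω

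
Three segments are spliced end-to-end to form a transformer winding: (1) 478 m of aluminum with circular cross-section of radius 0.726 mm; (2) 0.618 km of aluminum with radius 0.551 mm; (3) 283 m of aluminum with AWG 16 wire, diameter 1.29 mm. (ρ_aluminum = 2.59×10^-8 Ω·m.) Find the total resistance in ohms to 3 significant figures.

Seg 1: A = πr² = π(7.2600e-04 m)² = 1.656e-06 m²
R_1 = (2.59×10^-8)(478)/(1.656e-06) = 7.477 Ω
Seg 2: A = πr² = π(5.5100e-04 m)² = 9.538e-07 m²
R_2 = (2.59×10^-8)(618)/(9.538e-07) = 16.78 Ω
Seg 3: A = π(1.29/2 mm)² = π(6.4500e-04 m)² = 1.307e-06 m²
R_3 = (2.59×10^-8)(283)/(1.307e-06) = 5.608 Ω
R_total = R_1 + R_2 + R_3 = 29.9 Ω

29.9 Ω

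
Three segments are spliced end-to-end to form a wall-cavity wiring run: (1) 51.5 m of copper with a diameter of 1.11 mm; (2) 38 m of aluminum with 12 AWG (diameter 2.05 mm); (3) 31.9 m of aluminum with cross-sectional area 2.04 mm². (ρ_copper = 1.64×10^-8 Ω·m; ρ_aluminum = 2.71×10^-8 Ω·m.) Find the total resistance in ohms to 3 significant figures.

1.61 Ω

Seg 1: A = π(d/2)² = π(5.5500e-04 m)² = 9.677e-07 m²
R_1 = (1.64×10^-8)(51.5)/(9.677e-07) = 0.8728 Ω
Seg 2: A = π(2.05/2 mm)² = π(1.0250e-03 m)² = 3.301e-06 m²
R_2 = (2.71×10^-8)(38)/(3.301e-06) = 0.312 Ω
Seg 3: A = 2.04 mm² = 2.040e-06 m²
R_3 = (2.71×10^-8)(31.9)/(2.040e-06) = 0.4238 Ω
R_total = R_1 + R_2 + R_3 = 1.61 Ω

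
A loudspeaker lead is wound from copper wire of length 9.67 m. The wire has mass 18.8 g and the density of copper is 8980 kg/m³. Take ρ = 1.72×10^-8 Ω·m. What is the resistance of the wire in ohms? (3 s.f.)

0.768 Ω

A = m/(density·L) = 0.0188/(8980×9.67) = 2.1650e-07 m²
R = ρL/A = (1.72×10^-8)(9.67)/(2.1650e-07) = 0.768 Ω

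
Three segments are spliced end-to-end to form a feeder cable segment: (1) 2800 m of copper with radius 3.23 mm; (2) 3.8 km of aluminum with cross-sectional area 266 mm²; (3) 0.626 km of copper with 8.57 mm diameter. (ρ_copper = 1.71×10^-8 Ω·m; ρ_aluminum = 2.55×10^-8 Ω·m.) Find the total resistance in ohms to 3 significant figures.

Seg 1: A = πr² = π(3.2300e-03 m)² = 3.278e-05 m²
R_1 = (1.71×10^-8)(2800)/(3.278e-05) = 1.461 Ω
Seg 2: A = 266 mm² = 2.660e-04 m²
R_2 = (2.55×10^-8)(3800)/(2.660e-04) = 0.3643 Ω
Seg 3: A = π(d/2)² = π(4.2850e-03 m)² = 5.768e-05 m²
R_3 = (1.71×10^-8)(626)/(5.768e-05) = 0.1856 Ω
R_total = R_1 + R_2 + R_3 = 2.01 Ω

2.01 Ω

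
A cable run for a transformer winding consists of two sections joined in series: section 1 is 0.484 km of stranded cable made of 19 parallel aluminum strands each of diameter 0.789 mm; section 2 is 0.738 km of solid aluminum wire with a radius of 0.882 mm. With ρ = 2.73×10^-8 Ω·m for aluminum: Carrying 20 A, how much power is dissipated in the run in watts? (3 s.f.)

Section 1: A_strand = π(3.9450e-04)² = 4.889e-07 m²; R₁ = ρL/(N·A_s) = (2.73×10^-8)(484)/(19×4.889e-07) = 1.422 Ω
Section 2: A = πr² = π(8.8200e-04 m)² = 2.444e-06 m²
R₂ = (2.73×10^-8)(738)/(2.444e-06) = 8.244 Ω
R = R₁ + R₂ = 9.666 Ω
P = I²R = (20)² × 9.666 = 3870 W

3870 W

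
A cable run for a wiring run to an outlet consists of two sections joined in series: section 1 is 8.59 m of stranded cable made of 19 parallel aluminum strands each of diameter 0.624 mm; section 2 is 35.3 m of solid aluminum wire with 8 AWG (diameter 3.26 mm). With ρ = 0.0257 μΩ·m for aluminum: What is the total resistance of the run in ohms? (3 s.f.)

ρ = 0.0257 μΩ·m = 2.57×10^-8 Ω·m
Section 1: A_strand = π(3.1200e-04)² = 3.058e-07 m²; R₁ = ρL/(N·A_s) = (2.57×10^-8)(8.59)/(19×3.058e-07) = 0.03799 Ω
Section 2: A = π(3.26/2 mm)² = π(1.6300e-03 m)² = 8.347e-06 m²
R₂ = (2.57×10^-8)(35.3)/(8.347e-06) = 0.1087 Ω
R = R₁ + R₂ = 0.147 Ω

0.147 Ω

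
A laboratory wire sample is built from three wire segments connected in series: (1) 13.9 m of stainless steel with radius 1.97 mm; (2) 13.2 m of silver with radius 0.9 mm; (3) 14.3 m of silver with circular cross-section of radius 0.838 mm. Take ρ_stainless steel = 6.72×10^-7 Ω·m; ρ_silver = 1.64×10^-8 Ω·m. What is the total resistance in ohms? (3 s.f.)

Seg 1: A = πr² = π(1.9700e-03 m)² = 1.219e-05 m²
R_1 = (6.72×10^-7)(13.9)/(1.219e-05) = 0.7661 Ω
Seg 2: A = πr² = π(9.0000e-04 m)² = 2.545e-06 m²
R_2 = (1.64×10^-8)(13.2)/(2.545e-06) = 0.08507 Ω
Seg 3: A = πr² = π(8.3800e-04 m)² = 2.206e-06 m²
R_3 = (1.64×10^-8)(14.3)/(2.206e-06) = 0.1063 Ω
R_total = R_1 + R_2 + R_3 = 0.958 Ω

0.958 Ω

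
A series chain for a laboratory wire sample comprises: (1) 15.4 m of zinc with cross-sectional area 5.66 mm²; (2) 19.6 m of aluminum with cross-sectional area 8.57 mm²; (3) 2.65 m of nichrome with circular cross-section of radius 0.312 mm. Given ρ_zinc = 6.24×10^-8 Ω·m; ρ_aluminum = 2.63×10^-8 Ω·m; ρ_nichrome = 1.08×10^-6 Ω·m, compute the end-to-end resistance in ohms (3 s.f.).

Seg 1: A = 5.66 mm² = 5.660e-06 m²
R_1 = (6.24×10^-8)(15.4)/(5.660e-06) = 0.1698 Ω
Seg 2: A = 8.57 mm² = 8.570e-06 m²
R_2 = (2.63×10^-8)(19.6)/(8.570e-06) = 0.06015 Ω
Seg 3: A = πr² = π(3.1200e-04 m)² = 3.058e-07 m²
R_3 = (1.08×10^-6)(2.65)/(3.058e-07) = 9.359 Ω
R_total = R_1 + R_2 + R_3 = 9.59 Ω

9.59 Ω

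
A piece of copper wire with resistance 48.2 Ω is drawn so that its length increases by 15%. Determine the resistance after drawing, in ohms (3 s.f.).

k = 1 + 15/100 = 1.15; volume constant ⇒ A' = A/k, so R' = k²R.
R' = 1.322 × 48.2 = 63.7 Ω

63.7 Ω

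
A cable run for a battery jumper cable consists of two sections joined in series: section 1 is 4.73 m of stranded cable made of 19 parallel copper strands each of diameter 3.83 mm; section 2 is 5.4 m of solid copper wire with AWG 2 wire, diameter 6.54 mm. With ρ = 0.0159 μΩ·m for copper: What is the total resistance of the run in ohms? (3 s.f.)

0.00290 Ω

ρ = 0.0159 μΩ·m = 1.59×10^-8 Ω·m
Section 1: A_strand = π(1.9150e-03)² = 1.152e-05 m²; R₁ = ρL/(N·A_s) = (1.59×10^-8)(4.73)/(19×1.152e-05) = 3.436×10^-4 Ω
Section 2: A = π(6.54/2 mm)² = π(3.2700e-03 m)² = 3.359e-05 m²
R₂ = (1.59×10^-8)(5.4)/(3.359e-05) = 0.002556 Ω
R = R₁ + R₂ = 0.00290 Ω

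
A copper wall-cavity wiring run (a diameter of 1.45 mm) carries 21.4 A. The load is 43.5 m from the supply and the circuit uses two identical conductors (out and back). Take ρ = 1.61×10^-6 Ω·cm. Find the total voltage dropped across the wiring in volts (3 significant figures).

ρ = 1.61×10^-6 Ω·cm = 1.61×10^-8 Ω·m
A = π(d/2)² = π(7.2500e-04 m)² = 1.651e-06 m²
Total conductor length (both ways) L = 2 × 43.5 = 87 m
R = ρL/A = (1.61×10^-8)(87)/(1.651e-06) = 0.8482 Ω
V = IR = 21.4 × 0.8482 = 18.2 V

18.2 V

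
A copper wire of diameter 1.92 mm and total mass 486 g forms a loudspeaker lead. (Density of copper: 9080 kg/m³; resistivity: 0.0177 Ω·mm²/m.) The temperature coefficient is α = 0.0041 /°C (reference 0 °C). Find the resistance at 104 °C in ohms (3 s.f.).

ρ = 0.0177 Ω·mm²/m = 1.77×10^-8 Ω·m
A = π(d/2)² = π(9.6000e-04 m)² = 2.8953e-06 m²
L = m/(density·A) = 0.486/(9080×2.8953e-06) = 18.49 m
R = ρL/A = (1.77×10^-8)(18.49)/(2.8953e-06) = 0.113 Ω
R(104 °C) = 0.113 × (1 + 0.0041×104) = 0.161 Ω

0.161 Ω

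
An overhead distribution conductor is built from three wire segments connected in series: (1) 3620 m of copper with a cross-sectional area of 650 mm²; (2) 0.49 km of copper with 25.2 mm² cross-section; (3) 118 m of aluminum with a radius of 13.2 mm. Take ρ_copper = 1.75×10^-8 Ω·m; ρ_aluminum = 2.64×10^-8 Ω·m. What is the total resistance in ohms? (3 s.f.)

0.443 Ω

Seg 1: A = 650 mm² = 6.500e-04 m²
R_1 = (1.75×10^-8)(3620)/(6.500e-04) = 0.09746 Ω
Seg 2: A = 25.2 mm² = 2.520e-05 m²
R_2 = (1.75×10^-8)(490)/(2.520e-05) = 0.3403 Ω
Seg 3: A = πr² = π(1.3200e-02 m)² = 5.474e-04 m²
R_3 = (2.64×10^-8)(118)/(5.474e-04) = 0.005691 Ω
R_total = R_1 + R_2 + R_3 = 0.443 Ω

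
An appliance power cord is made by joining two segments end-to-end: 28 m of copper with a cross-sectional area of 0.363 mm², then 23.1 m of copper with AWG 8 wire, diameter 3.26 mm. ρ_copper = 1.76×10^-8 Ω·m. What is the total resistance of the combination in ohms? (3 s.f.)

Segment 1: A = 0.363 mm² = 3.630e-07 m²
R₁ = ρL/A = (1.76×10^-8)(28)/(3.630e-07) = 1.358 Ω
Segment 2: A = π(3.26/2 mm)² = π(1.6300e-03 m)² = 8.347e-06 m²
R₂ = (1.76×10^-8)(23.1)/(8.347e-06) = 0.04871 Ω
R = R₁ + R₂ = 1.41 Ω

1.41 Ω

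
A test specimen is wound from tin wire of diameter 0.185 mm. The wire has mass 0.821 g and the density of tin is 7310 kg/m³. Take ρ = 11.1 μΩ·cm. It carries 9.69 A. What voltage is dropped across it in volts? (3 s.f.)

167 V

ρ = 11.1 μΩ·cm = 1.11×10^-7 Ω·m
A = π(d/2)² = π(9.2500e-05 m)² = 2.6880e-08 m²
L = m/(density·A) = 8.210×10^-4/(7310×2.6880e-08) = 4.178 m
R = ρL/A = (1.11×10^-7)(4.178)/(2.6880e-08) = 17.25 Ω
V = IR = 9.69 × 17.25 = 167 V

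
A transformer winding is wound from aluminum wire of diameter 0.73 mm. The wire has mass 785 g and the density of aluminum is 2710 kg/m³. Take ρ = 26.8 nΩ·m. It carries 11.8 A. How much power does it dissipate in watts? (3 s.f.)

6170 W

ρ = 26.8 nΩ·m = 2.68×10^-8 Ω·m
A = π(d/2)² = π(3.6500e-04 m)² = 4.1854e-07 m²
L = m/(density·A) = 0.785/(2710×4.1854e-07) = 692.1 m
R = ρL/A = (2.68×10^-8)(692.1)/(4.1854e-07) = 44.32 Ω
P = I²R = (11.8)² × 44.32 = 6170 W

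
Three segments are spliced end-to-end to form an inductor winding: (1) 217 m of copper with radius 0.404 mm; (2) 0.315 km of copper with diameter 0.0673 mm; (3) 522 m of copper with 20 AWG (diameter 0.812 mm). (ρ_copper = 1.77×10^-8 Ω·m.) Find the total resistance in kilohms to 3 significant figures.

1.59 kΩ

Seg 1: A = πr² = π(4.0400e-04 m)² = 5.128e-07 m²
R_1 = (1.77×10^-8)(217)/(5.128e-07) = 7.491 Ω
Seg 2: A = π(d/2)² = π(3.3650e-05 m)² = 3.557e-09 m²
R_2 = (1.77×10^-8)(315)/(3.557e-09) = 1567 Ω
Seg 3: A = π(0.812/2 mm)² = π(4.0600e-04 m)² = 5.178e-07 m²
R_3 = (1.77×10^-8)(522)/(5.178e-07) = 17.84 Ω
R_total = R_1 + R_2 + R_3 = 1.59 kΩ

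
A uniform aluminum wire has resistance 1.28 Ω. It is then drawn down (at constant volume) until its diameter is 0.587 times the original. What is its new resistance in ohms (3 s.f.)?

Volume constant ⇒ L' = L/r² with r = 0.587. R' = ρL'/A' = ρ(L/r²)/(πr²d₀²/4) = R/r⁴.
R' = 8.423 × 1.28 = 10.8 Ω

10.8 Ω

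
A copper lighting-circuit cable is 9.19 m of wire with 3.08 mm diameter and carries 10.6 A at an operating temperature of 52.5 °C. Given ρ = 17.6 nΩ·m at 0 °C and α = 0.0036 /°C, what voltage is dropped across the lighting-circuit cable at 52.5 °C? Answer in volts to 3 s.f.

ρ = 17.6 nΩ·m = 1.76×10^-8 Ω·m
A = π(d/2)² = π(1.5400e-03 m)² = 7.451e-06 m²
R₍0₎ = ρL/A = (1.76×10^-8)(9.19)/(7.451e-06) = 0.02171 Ω
R₍52.5₎ = R₍0₎(1 + αΔT) = 0.02171 × (1 + 0.0036×52.5) = 0.02581 Ω
V = IR = 10.6 × 0.02581 = 0.274 V

0.274 V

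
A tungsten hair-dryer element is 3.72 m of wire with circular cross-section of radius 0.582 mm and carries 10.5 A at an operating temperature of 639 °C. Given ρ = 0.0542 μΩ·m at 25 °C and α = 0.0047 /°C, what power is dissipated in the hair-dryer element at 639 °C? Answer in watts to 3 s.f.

ρ = 0.0542 μΩ·m = 5.42×10^-8 Ω·m
A = πr² = π(5.8200e-04 m)² = 1.064e-06 m²
R₍25₎ = ρL/A = (5.42×10^-8)(3.72)/(1.064e-06) = 0.1895 Ω
R₍639₎ = R₍25₎(1 + αΔT) = 0.1895 × (1 + 0.0047×614) = 0.7363 Ω
P = I²R = (10.5)² × 0.7363 = 81.2 W

81.2 W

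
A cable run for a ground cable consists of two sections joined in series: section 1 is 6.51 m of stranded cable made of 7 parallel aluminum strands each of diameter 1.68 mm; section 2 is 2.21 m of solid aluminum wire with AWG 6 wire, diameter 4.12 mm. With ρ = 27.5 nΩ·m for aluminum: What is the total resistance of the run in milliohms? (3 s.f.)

ρ = 27.5 nΩ·m = 2.75×10^-8 Ω·m
Section 1: A_strand = π(8.4000e-04)² = 2.217e-06 m²; R₁ = ρL/(N·A_s) = (2.75×10^-8)(6.51)/(7×2.217e-06) = 0.01154 Ω
Section 2: A = π(4.12/2 mm)² = π(2.0600e-03 m)² = 1.333e-05 m²
R₂ = (2.75×10^-8)(2.21)/(1.333e-05) = 0.004559 Ω
R = R₁ + R₂ = 16.1 mΩ

16.1 mΩ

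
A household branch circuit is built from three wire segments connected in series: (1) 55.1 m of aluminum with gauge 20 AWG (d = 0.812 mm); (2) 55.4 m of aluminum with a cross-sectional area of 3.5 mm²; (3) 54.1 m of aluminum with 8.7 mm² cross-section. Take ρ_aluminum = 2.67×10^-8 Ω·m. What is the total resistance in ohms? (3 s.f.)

3.43 Ω

Seg 1: A = π(0.812/2 mm)² = π(4.0600e-04 m)² = 5.178e-07 m²
R_1 = (2.67×10^-8)(55.1)/(5.178e-07) = 2.841 Ω
Seg 2: A = 3.5 mm² = 3.500e-06 m²
R_2 = (2.67×10^-8)(55.4)/(3.500e-06) = 0.4226 Ω
Seg 3: A = 8.7 mm² = 8.700e-06 m²
R_3 = (2.67×10^-8)(54.1)/(8.700e-06) = 0.166 Ω
R_total = R_1 + R_2 + R_3 = 3.43 Ω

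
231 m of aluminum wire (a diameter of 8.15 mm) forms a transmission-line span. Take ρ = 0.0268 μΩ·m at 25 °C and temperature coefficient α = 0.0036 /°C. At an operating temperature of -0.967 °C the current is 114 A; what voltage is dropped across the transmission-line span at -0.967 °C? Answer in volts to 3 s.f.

12.3 V

ρ = 0.0268 μΩ·m = 2.68×10^-8 Ω·m
A = π(d/2)² = π(4.0750e-03 m)² = 5.217e-05 m²
R₍25₎ = ρL/A = (2.68×10^-8)(231)/(5.217e-05) = 0.1187 Ω
R₍-0.967₎ = R₍25₎(1 + αΔT) = 0.1187 × (1 + 0.0036×-26) = 0.1076 Ω
V = IR = 114 × 0.1076 = 12.3 V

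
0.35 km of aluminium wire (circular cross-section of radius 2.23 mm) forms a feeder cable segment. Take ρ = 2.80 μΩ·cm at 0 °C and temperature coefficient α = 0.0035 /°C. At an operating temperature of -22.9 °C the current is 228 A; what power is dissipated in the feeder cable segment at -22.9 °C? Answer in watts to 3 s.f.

30000 W

ρ = 2.80 μΩ·cm = 2.80×10^-8 Ω·m
A = πr² = π(2.2300e-03 m)² = 1.562e-05 m²
R₍0₎ = ρL/A = (2.80×10^-8)(350)/(1.562e-05) = 0.6273 Ω
R₍-22.9₎ = R₍0₎(1 + αΔT) = 0.6273 × (1 + 0.0035×-22.9) = 0.577 Ω
P = I²R = (228)² × 0.577 = 30000 W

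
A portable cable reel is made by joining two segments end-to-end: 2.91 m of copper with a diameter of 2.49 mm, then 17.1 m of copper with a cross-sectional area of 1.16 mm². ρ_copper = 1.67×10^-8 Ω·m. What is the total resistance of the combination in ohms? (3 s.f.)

Segment 1: A = π(d/2)² = π(1.2450e-03 m)² = 4.870e-06 m²
R₁ = ρL/A = (1.67×10^-8)(2.91)/(4.870e-06) = 0.00998 Ω
Segment 2: A = 1.16 mm² = 1.160e-06 m²
R₂ = (1.67×10^-8)(17.1)/(1.160e-06) = 0.2462 Ω
R = R₁ + R₂ = 0.256 Ω

0.256 Ω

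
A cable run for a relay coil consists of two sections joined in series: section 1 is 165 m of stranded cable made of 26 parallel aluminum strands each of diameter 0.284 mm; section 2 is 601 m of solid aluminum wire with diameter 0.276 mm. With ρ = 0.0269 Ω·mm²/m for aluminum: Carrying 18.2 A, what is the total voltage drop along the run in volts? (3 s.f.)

ρ = 0.0269 Ω·mm²/m = 2.69×10^-8 Ω·m
Section 1: A_strand = π(1.4200e-04)² = 6.335e-08 m²; R₁ = ρL/(N·A_s) = (2.69×10^-8)(165)/(26×6.335e-08) = 2.695 Ω
Section 2: A = π(d/2)² = π(1.3800e-04 m)² = 5.983e-08 m²
R₂ = (2.69×10^-8)(601)/(5.983e-08) = 270.2 Ω
R = R₁ + R₂ = 272.9 Ω
V = IR = 18.2 × 272.9 = 4970 V

4970 V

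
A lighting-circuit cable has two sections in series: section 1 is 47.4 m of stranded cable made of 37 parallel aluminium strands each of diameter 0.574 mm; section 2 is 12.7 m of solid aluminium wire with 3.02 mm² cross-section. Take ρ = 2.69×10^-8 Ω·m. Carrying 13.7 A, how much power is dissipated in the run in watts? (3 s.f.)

Section 1: A_strand = π(2.8700e-04)² = 2.588e-07 m²; R₁ = ρL/(N·A_s) = (2.69×10^-8)(47.4)/(37×2.588e-07) = 0.1332 Ω
Section 2: A = 3.02 mm² = 3.020e-06 m²
R₂ = (2.69×10^-8)(12.7)/(3.020e-06) = 0.1131 Ω
R = R₁ + R₂ = 0.2463 Ω
P = I²R = (13.7)² × 0.2463 = 46.2 W

46.2 W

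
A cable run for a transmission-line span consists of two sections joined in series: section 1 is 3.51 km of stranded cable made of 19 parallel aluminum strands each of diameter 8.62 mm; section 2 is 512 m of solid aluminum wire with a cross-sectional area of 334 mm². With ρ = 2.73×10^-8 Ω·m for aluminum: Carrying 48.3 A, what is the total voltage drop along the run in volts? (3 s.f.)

Section 1: A_strand = π(4.3100e-03)² = 5.836e-05 m²; R₁ = ρL/(N·A_s) = (2.73×10^-8)(3510)/(19×5.836e-05) = 0.08642 Ω
Section 2: A = 334 mm² = 3.340e-04 m²
R₂ = (2.73×10^-8)(512)/(3.340e-04) = 0.04185 Ω
R = R₁ + R₂ = 0.1283 Ω
V = IR = 48.3 × 0.1283 = 6.20 V

6.20 V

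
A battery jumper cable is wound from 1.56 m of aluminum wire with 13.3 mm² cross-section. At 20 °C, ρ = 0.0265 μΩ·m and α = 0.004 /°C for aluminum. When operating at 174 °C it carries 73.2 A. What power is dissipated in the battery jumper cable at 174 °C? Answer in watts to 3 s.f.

26.9 W

ρ = 0.0265 μΩ·m = 2.65×10^-8 Ω·m
A = 13.3 mm² = 1.330e-05 m²
R₍20₎ = ρL/A = (2.65×10^-8)(1.56)/(1.330e-05) = 0.003108 Ω
R₍174₎ = R₍20₎(1 + αΔT) = 0.003108 × (1 + 0.004×154) = 0.005023 Ω
P = I²R = (73.2)² × 0.005023 = 26.9 W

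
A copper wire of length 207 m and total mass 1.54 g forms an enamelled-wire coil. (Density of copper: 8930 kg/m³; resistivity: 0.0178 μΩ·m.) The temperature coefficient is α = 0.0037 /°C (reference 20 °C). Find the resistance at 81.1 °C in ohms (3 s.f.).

ρ = 0.0178 μΩ·m = 1.78×10^-8 Ω·m
A = m/(density·L) = 0.00154/(8930×207) = 8.3310e-10 m²
R = ρL/A = (1.78×10^-8)(207)/(8.3310e-10) = 4423 Ω
R(81.1 °C) = 4423 × (1 + 0.0037×61.1) = 5420 Ω

5420 Ω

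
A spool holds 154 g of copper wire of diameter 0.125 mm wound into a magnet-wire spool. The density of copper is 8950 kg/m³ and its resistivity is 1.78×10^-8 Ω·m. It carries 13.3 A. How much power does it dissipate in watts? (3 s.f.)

3.60×10^5 W

A = π(d/2)² = π(6.2500e-05 m)² = 1.2272e-08 m²
L = m/(density·A) = 0.154/(8950×1.2272e-08) = 1402 m
R = ρL/A = (1.78×10^-8)(1402)/(1.2272e-08) = 2034 Ω
P = I²R = (13.3)² × 2034 = 3.60×10^5 W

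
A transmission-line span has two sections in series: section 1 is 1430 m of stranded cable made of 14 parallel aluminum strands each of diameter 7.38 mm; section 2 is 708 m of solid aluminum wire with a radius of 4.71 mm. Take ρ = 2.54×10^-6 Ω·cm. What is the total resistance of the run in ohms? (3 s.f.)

0.319 Ω

ρ = 2.54×10^-6 Ω·cm = 2.54×10^-8 Ω·m
Section 1: A_strand = π(3.6900e-03)² = 4.278e-05 m²; R₁ = ρL/(N·A_s) = (2.54×10^-8)(1430)/(14×4.278e-05) = 0.06065 Ω
Section 2: A = πr² = π(4.7100e-03 m)² = 6.969e-05 m²
R₂ = (2.54×10^-8)(708)/(6.969e-05) = 0.258 Ω
R = R₁ + R₂ = 0.319 Ω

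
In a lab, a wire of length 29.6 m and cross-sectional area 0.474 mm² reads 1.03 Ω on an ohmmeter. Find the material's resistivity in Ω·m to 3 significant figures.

1.65×10^-8 Ω·m

A = 0.474 mm² = 4.740e-07 m²
ρ = RA/L = (1.03)(4.740e-07)/(29.6) = 1.65×10^-8 Ω·m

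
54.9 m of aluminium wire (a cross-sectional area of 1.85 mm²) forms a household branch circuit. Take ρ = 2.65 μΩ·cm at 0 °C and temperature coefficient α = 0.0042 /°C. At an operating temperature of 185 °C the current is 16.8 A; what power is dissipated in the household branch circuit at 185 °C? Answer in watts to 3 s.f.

394 W

ρ = 2.65 μΩ·cm = 2.65×10^-8 Ω·m
A = 1.85 mm² = 1.850e-06 m²
R₍0₎ = ρL/A = (2.65×10^-8)(54.9)/(1.850e-06) = 0.7864 Ω
R₍185₎ = R₍0₎(1 + αΔT) = 0.7864 × (1 + 0.0042×185) = 1.397 Ω
P = I²R = (16.8)² × 1.397 = 394 W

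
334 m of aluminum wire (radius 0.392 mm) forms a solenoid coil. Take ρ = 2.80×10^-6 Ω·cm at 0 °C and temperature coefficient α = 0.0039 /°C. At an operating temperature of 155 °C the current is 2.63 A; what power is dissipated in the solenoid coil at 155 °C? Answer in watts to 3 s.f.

ρ = 2.80×10^-6 Ω·cm = 2.80×10^-8 Ω·m
A = πr² = π(3.9200e-04 m)² = 4.827e-07 m²
R₍0₎ = ρL/A = (2.80×10^-8)(334)/(4.827e-07) = 19.37 Ω
R₍155₎ = R₍0₎(1 + αΔT) = 19.37 × (1 + 0.0039×155) = 31.08 Ω
P = I²R = (2.63)² × 31.08 = 215 W

215 W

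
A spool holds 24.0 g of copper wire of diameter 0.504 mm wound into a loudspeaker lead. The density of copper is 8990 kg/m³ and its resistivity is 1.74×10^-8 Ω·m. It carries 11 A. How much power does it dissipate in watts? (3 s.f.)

A = π(d/2)² = π(2.5200e-04 m)² = 1.9950e-07 m²
L = m/(density·A) = 0.024/(8990×1.9950e-07) = 13.38 m
R = ρL/A = (1.74×10^-8)(13.38)/(1.9950e-07) = 1.167 Ω
P = I²R = (11)² × 1.167 = 141 W

141 W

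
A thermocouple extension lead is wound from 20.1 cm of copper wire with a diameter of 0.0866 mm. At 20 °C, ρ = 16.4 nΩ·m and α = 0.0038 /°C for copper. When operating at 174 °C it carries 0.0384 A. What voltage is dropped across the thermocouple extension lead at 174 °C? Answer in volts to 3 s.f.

ρ = 16.4 nΩ·m = 1.64×10^-8 Ω·m
A = π(d/2)² = π(4.3300e-05 m)² = 5.890e-09 m²
R₍20₎ = ρL/A = (1.64×10^-8)(0.201)/(5.890e-09) = 0.5596 Ω
R₍174₎ = R₍20₎(1 + αΔT) = 0.5596 × (1 + 0.0038×154) = 0.8872 Ω
V = IR = 0.0384 × 0.8872 = 0.0341 V

0.0341 V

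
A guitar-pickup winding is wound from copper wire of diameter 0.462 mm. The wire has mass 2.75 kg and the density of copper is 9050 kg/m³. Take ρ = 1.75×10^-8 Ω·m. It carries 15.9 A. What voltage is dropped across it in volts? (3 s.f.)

A = π(d/2)² = π(2.3100e-04 m)² = 1.6764e-07 m²
L = m/(density·A) = 2.75/(9050×1.6764e-07) = 1813 m
R = ρL/A = (1.75×10^-8)(1813)/(1.6764e-07) = 189.2 Ω
V = IR = 15.9 × 189.2 = 3010 V

3010 V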